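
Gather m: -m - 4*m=-5*m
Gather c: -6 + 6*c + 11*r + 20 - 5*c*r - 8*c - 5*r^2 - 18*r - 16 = c*(-5*r - 2) - 5*r^2 - 7*r - 2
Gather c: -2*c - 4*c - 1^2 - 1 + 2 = -6*c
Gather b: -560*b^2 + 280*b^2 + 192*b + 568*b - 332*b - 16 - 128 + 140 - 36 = -280*b^2 + 428*b - 40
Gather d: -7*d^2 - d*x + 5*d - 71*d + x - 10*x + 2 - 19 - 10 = -7*d^2 + d*(-x - 66) - 9*x - 27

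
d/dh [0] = 0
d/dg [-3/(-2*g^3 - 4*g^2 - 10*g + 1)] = 6*(-3*g^2 - 4*g - 5)/(2*g^3 + 4*g^2 + 10*g - 1)^2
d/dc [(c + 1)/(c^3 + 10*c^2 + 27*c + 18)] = (-2*c - 9)/(c^4 + 18*c^3 + 117*c^2 + 324*c + 324)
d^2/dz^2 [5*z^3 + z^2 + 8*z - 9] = 30*z + 2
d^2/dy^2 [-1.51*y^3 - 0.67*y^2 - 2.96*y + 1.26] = -9.06*y - 1.34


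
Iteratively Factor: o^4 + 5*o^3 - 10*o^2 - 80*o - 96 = (o + 2)*(o^3 + 3*o^2 - 16*o - 48) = (o + 2)*(o + 3)*(o^2 - 16) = (o + 2)*(o + 3)*(o + 4)*(o - 4)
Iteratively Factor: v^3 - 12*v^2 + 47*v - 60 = (v - 5)*(v^2 - 7*v + 12) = (v - 5)*(v - 3)*(v - 4)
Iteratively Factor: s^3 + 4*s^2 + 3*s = (s + 3)*(s^2 + s) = s*(s + 3)*(s + 1)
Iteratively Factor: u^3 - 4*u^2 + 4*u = (u - 2)*(u^2 - 2*u) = u*(u - 2)*(u - 2)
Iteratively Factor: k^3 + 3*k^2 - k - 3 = (k - 1)*(k^2 + 4*k + 3) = (k - 1)*(k + 3)*(k + 1)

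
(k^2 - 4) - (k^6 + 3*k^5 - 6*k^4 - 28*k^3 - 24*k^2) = -k^6 - 3*k^5 + 6*k^4 + 28*k^3 + 25*k^2 - 4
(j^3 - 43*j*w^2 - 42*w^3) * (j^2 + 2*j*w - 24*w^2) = j^5 + 2*j^4*w - 67*j^3*w^2 - 128*j^2*w^3 + 948*j*w^4 + 1008*w^5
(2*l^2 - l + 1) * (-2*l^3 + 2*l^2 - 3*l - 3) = -4*l^5 + 6*l^4 - 10*l^3 - l^2 - 3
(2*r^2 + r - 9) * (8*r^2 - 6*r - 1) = 16*r^4 - 4*r^3 - 80*r^2 + 53*r + 9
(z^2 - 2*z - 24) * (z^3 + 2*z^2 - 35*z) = z^5 - 63*z^3 + 22*z^2 + 840*z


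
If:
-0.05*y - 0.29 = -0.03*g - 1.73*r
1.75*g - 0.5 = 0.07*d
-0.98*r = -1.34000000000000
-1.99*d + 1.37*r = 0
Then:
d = 0.94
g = 0.32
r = 1.37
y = 41.70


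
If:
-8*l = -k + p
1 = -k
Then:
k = -1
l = -p/8 - 1/8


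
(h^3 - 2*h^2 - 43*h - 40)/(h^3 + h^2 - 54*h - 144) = (h^2 + 6*h + 5)/(h^2 + 9*h + 18)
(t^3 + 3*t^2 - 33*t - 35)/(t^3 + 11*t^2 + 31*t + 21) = (t - 5)/(t + 3)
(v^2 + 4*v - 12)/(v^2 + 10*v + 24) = (v - 2)/(v + 4)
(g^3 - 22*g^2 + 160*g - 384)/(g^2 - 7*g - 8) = (g^2 - 14*g + 48)/(g + 1)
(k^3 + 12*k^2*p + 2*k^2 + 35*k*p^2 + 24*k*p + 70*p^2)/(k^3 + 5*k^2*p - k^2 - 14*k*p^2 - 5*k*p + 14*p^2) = (-k^2 - 5*k*p - 2*k - 10*p)/(-k^2 + 2*k*p + k - 2*p)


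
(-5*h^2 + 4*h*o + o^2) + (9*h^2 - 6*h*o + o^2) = 4*h^2 - 2*h*o + 2*o^2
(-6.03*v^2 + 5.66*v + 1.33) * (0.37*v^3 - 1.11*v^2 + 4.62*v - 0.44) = -2.2311*v^5 + 8.7875*v^4 - 33.6491*v^3 + 27.3261*v^2 + 3.6542*v - 0.5852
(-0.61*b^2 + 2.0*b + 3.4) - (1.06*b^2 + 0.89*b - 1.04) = -1.67*b^2 + 1.11*b + 4.44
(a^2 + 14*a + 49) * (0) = 0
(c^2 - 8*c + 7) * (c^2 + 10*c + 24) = c^4 + 2*c^3 - 49*c^2 - 122*c + 168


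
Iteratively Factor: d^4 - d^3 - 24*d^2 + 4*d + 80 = (d - 5)*(d^3 + 4*d^2 - 4*d - 16) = (d - 5)*(d + 4)*(d^2 - 4) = (d - 5)*(d - 2)*(d + 4)*(d + 2)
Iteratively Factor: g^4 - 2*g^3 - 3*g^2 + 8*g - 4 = (g + 2)*(g^3 - 4*g^2 + 5*g - 2) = (g - 1)*(g + 2)*(g^2 - 3*g + 2) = (g - 2)*(g - 1)*(g + 2)*(g - 1)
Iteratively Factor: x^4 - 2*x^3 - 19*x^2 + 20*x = (x + 4)*(x^3 - 6*x^2 + 5*x) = x*(x + 4)*(x^2 - 6*x + 5) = x*(x - 1)*(x + 4)*(x - 5)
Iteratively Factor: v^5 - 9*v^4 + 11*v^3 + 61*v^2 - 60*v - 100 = (v - 5)*(v^4 - 4*v^3 - 9*v^2 + 16*v + 20) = (v - 5)*(v + 1)*(v^3 - 5*v^2 - 4*v + 20) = (v - 5)^2*(v + 1)*(v^2 - 4) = (v - 5)^2*(v + 1)*(v + 2)*(v - 2)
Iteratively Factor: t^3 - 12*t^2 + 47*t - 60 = (t - 5)*(t^2 - 7*t + 12) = (t - 5)*(t - 3)*(t - 4)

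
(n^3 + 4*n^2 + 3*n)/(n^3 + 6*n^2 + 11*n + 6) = n/(n + 2)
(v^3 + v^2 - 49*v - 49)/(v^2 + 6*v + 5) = (v^2 - 49)/(v + 5)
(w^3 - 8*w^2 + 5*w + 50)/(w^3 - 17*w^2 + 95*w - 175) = (w + 2)/(w - 7)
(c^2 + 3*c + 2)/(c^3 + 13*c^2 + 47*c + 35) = (c + 2)/(c^2 + 12*c + 35)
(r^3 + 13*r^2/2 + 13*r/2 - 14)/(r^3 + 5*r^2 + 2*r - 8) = (r + 7/2)/(r + 2)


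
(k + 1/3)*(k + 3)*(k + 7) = k^3 + 31*k^2/3 + 73*k/3 + 7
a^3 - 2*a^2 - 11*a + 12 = (a - 4)*(a - 1)*(a + 3)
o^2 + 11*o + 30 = (o + 5)*(o + 6)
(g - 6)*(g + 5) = g^2 - g - 30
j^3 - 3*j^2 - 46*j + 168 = (j - 6)*(j - 4)*(j + 7)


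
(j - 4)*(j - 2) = j^2 - 6*j + 8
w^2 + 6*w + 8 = (w + 2)*(w + 4)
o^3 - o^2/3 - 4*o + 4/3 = (o - 2)*(o - 1/3)*(o + 2)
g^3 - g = g*(g - 1)*(g + 1)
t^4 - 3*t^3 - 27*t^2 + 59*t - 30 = (t - 6)*(t - 1)^2*(t + 5)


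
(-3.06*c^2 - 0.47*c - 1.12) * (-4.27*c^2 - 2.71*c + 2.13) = 13.0662*c^4 + 10.2995*c^3 - 0.4617*c^2 + 2.0341*c - 2.3856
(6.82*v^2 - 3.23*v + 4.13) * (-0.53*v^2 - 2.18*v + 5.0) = -3.6146*v^4 - 13.1557*v^3 + 38.9525*v^2 - 25.1534*v + 20.65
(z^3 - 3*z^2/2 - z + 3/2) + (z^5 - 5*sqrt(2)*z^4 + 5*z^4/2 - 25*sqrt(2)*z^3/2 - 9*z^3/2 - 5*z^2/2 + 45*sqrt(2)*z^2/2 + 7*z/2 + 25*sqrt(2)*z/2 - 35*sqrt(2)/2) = z^5 - 5*sqrt(2)*z^4 + 5*z^4/2 - 25*sqrt(2)*z^3/2 - 7*z^3/2 - 4*z^2 + 45*sqrt(2)*z^2/2 + 5*z/2 + 25*sqrt(2)*z/2 - 35*sqrt(2)/2 + 3/2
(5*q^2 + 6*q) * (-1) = -5*q^2 - 6*q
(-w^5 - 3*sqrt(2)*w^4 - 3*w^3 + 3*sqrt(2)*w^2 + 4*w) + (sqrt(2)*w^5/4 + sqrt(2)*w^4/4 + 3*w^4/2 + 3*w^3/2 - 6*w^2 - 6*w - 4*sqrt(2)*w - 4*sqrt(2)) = -w^5 + sqrt(2)*w^5/4 - 11*sqrt(2)*w^4/4 + 3*w^4/2 - 3*w^3/2 - 6*w^2 + 3*sqrt(2)*w^2 - 4*sqrt(2)*w - 2*w - 4*sqrt(2)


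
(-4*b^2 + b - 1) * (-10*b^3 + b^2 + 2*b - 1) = 40*b^5 - 14*b^4 + 3*b^3 + 5*b^2 - 3*b + 1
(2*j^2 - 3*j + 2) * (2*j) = 4*j^3 - 6*j^2 + 4*j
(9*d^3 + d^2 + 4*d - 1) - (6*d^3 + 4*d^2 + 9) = 3*d^3 - 3*d^2 + 4*d - 10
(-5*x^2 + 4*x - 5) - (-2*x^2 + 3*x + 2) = -3*x^2 + x - 7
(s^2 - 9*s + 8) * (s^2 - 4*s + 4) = s^4 - 13*s^3 + 48*s^2 - 68*s + 32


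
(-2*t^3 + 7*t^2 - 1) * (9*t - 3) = -18*t^4 + 69*t^3 - 21*t^2 - 9*t + 3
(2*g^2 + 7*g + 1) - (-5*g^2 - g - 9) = 7*g^2 + 8*g + 10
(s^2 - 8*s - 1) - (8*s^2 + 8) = -7*s^2 - 8*s - 9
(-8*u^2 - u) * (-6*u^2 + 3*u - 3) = 48*u^4 - 18*u^3 + 21*u^2 + 3*u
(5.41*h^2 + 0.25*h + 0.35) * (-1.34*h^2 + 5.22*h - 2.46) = -7.2494*h^4 + 27.9052*h^3 - 12.4726*h^2 + 1.212*h - 0.861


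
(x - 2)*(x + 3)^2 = x^3 + 4*x^2 - 3*x - 18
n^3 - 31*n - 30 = (n - 6)*(n + 1)*(n + 5)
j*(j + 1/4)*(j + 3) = j^3 + 13*j^2/4 + 3*j/4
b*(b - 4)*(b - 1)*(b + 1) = b^4 - 4*b^3 - b^2 + 4*b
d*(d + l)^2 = d^3 + 2*d^2*l + d*l^2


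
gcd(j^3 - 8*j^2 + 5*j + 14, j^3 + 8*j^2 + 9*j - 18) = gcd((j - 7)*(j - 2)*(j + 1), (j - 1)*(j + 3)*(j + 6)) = 1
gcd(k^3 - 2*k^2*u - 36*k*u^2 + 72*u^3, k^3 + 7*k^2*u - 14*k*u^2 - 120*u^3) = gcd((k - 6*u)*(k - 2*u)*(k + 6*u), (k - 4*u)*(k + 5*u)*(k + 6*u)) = k + 6*u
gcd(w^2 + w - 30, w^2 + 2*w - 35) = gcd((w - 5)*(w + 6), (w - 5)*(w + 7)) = w - 5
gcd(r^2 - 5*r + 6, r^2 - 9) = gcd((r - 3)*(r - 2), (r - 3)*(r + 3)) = r - 3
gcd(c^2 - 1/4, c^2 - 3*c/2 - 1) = c + 1/2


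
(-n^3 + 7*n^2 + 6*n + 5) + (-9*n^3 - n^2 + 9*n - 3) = -10*n^3 + 6*n^2 + 15*n + 2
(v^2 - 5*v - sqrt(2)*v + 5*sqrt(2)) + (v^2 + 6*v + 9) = 2*v^2 - sqrt(2)*v + v + 5*sqrt(2) + 9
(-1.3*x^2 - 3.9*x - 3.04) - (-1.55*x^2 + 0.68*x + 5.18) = 0.25*x^2 - 4.58*x - 8.22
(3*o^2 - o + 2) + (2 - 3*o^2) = 4 - o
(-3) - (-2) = -1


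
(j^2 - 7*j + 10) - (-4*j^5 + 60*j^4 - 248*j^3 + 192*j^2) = 4*j^5 - 60*j^4 + 248*j^3 - 191*j^2 - 7*j + 10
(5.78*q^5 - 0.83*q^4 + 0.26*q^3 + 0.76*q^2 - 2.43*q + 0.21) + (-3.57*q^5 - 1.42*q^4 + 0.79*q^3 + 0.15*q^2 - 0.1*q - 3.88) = 2.21*q^5 - 2.25*q^4 + 1.05*q^3 + 0.91*q^2 - 2.53*q - 3.67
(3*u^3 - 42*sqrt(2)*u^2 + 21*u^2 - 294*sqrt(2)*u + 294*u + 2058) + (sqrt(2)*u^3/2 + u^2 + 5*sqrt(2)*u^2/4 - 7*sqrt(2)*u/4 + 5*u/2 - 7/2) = sqrt(2)*u^3/2 + 3*u^3 - 163*sqrt(2)*u^2/4 + 22*u^2 - 1183*sqrt(2)*u/4 + 593*u/2 + 4109/2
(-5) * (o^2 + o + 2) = -5*o^2 - 5*o - 10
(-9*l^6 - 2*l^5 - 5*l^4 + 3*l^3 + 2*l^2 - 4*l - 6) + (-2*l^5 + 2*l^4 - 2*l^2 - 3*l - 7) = -9*l^6 - 4*l^5 - 3*l^4 + 3*l^3 - 7*l - 13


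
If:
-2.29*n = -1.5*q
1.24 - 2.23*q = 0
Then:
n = 0.36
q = 0.56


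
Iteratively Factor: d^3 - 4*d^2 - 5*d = (d - 5)*(d^2 + d) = d*(d - 5)*(d + 1)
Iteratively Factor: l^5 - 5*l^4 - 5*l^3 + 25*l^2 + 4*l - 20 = (l - 2)*(l^4 - 3*l^3 - 11*l^2 + 3*l + 10) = (l - 5)*(l - 2)*(l^3 + 2*l^2 - l - 2) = (l - 5)*(l - 2)*(l + 1)*(l^2 + l - 2) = (l - 5)*(l - 2)*(l - 1)*(l + 1)*(l + 2)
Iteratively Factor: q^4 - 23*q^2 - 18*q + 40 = (q - 5)*(q^3 + 5*q^2 + 2*q - 8) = (q - 5)*(q + 2)*(q^2 + 3*q - 4) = (q - 5)*(q - 1)*(q + 2)*(q + 4)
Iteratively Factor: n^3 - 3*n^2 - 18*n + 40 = (n - 5)*(n^2 + 2*n - 8) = (n - 5)*(n + 4)*(n - 2)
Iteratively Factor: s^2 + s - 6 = (s + 3)*(s - 2)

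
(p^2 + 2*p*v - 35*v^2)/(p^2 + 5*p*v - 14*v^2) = (p - 5*v)/(p - 2*v)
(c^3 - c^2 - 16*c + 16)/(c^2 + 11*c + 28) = (c^2 - 5*c + 4)/(c + 7)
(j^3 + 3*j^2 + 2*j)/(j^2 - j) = (j^2 + 3*j + 2)/(j - 1)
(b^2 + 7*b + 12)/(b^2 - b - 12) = (b + 4)/(b - 4)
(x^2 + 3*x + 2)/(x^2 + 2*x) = (x + 1)/x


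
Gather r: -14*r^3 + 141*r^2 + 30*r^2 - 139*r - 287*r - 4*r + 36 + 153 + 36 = -14*r^3 + 171*r^2 - 430*r + 225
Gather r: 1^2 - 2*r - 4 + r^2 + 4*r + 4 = r^2 + 2*r + 1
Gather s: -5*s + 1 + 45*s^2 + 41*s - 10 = 45*s^2 + 36*s - 9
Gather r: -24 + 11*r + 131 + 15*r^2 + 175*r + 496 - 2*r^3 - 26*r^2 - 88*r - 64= -2*r^3 - 11*r^2 + 98*r + 539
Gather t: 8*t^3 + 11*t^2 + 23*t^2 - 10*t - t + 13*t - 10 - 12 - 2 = 8*t^3 + 34*t^2 + 2*t - 24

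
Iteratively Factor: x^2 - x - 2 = (x - 2)*(x + 1)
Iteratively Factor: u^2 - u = (u - 1)*(u)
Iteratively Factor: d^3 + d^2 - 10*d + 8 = (d + 4)*(d^2 - 3*d + 2) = (d - 2)*(d + 4)*(d - 1)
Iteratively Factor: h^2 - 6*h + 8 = (h - 4)*(h - 2)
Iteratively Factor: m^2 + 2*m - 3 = (m + 3)*(m - 1)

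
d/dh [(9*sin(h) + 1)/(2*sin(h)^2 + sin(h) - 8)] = (-4*sin(h) + 9*cos(2*h) - 82)*cos(h)/(sin(h) - cos(2*h) - 7)^2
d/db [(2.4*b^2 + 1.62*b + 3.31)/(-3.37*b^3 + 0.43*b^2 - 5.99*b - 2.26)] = (8.088*b^4 + 10.9188*b^3 + 18.3915*b^2 - 13.6946*b + 16.1657)/(11.3569*b^6 - 2.8982*b^5 + 40.5575*b^4 + 10.081*b^3 + 33.9365*b^2 + 27.0748*b + 5.1076)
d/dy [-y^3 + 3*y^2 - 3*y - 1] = -3*y^2 + 6*y - 3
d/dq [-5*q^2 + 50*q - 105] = 50 - 10*q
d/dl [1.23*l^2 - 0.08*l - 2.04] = 2.46*l - 0.08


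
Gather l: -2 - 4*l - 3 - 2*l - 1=-6*l - 6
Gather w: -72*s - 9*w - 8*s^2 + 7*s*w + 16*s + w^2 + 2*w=-8*s^2 - 56*s + w^2 + w*(7*s - 7)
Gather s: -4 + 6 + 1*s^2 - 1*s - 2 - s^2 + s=0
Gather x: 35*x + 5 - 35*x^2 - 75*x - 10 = -35*x^2 - 40*x - 5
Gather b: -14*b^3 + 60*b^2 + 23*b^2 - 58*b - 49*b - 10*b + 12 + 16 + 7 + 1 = -14*b^3 + 83*b^2 - 117*b + 36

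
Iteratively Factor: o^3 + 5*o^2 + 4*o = (o)*(o^2 + 5*o + 4) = o*(o + 1)*(o + 4)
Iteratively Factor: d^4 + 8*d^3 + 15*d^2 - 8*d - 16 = (d + 1)*(d^3 + 7*d^2 + 8*d - 16) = (d + 1)*(d + 4)*(d^2 + 3*d - 4) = (d - 1)*(d + 1)*(d + 4)*(d + 4)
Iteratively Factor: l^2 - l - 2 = (l - 2)*(l + 1)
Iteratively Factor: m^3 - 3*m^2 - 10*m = (m + 2)*(m^2 - 5*m) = (m - 5)*(m + 2)*(m)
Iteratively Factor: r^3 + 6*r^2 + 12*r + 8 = (r + 2)*(r^2 + 4*r + 4) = (r + 2)^2*(r + 2)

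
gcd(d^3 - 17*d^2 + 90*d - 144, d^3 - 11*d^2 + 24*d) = d^2 - 11*d + 24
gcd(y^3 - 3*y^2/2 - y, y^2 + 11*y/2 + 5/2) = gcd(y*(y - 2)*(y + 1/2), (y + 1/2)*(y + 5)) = y + 1/2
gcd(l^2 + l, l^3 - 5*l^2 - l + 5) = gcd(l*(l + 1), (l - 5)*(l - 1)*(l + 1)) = l + 1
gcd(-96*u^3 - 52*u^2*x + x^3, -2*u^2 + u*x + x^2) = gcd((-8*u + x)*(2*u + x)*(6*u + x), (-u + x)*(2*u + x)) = 2*u + x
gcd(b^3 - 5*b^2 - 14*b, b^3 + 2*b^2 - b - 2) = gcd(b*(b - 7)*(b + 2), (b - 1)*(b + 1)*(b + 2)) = b + 2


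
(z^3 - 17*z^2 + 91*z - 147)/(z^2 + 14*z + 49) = (z^3 - 17*z^2 + 91*z - 147)/(z^2 + 14*z + 49)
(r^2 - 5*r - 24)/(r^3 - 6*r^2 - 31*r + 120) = (r + 3)/(r^2 + 2*r - 15)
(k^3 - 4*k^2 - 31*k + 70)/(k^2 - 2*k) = k - 2 - 35/k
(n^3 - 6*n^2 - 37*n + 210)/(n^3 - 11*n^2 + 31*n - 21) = (n^2 + n - 30)/(n^2 - 4*n + 3)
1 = 1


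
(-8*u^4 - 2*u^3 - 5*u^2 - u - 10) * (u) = -8*u^5 - 2*u^4 - 5*u^3 - u^2 - 10*u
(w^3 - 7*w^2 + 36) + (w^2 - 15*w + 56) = w^3 - 6*w^2 - 15*w + 92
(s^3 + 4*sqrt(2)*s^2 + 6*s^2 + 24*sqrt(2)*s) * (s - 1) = s^4 + 5*s^3 + 4*sqrt(2)*s^3 - 6*s^2 + 20*sqrt(2)*s^2 - 24*sqrt(2)*s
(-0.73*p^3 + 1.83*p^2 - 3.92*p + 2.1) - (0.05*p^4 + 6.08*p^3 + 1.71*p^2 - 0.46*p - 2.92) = -0.05*p^4 - 6.81*p^3 + 0.12*p^2 - 3.46*p + 5.02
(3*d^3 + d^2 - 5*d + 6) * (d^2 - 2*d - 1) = 3*d^5 - 5*d^4 - 10*d^3 + 15*d^2 - 7*d - 6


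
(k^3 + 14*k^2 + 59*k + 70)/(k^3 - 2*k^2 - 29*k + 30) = (k^2 + 9*k + 14)/(k^2 - 7*k + 6)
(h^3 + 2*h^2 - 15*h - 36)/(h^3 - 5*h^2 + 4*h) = (h^2 + 6*h + 9)/(h*(h - 1))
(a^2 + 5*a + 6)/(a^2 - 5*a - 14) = (a + 3)/(a - 7)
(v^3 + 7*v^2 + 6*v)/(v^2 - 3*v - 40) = v*(v^2 + 7*v + 6)/(v^2 - 3*v - 40)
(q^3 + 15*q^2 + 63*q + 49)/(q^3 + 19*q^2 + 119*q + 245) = (q + 1)/(q + 5)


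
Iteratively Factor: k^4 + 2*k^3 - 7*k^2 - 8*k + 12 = (k - 1)*(k^3 + 3*k^2 - 4*k - 12) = (k - 1)*(k + 3)*(k^2 - 4) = (k - 2)*(k - 1)*(k + 3)*(k + 2)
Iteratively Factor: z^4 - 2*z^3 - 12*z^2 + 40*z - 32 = (z - 2)*(z^3 - 12*z + 16) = (z - 2)*(z + 4)*(z^2 - 4*z + 4) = (z - 2)^2*(z + 4)*(z - 2)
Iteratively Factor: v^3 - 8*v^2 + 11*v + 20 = (v - 5)*(v^2 - 3*v - 4) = (v - 5)*(v + 1)*(v - 4)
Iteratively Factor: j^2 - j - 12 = (j - 4)*(j + 3)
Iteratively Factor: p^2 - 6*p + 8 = (p - 4)*(p - 2)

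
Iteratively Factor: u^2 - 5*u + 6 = (u - 3)*(u - 2)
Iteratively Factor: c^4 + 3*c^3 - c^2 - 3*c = (c + 3)*(c^3 - c) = (c + 1)*(c + 3)*(c^2 - c) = (c - 1)*(c + 1)*(c + 3)*(c)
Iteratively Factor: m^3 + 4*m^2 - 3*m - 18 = (m + 3)*(m^2 + m - 6) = (m - 2)*(m + 3)*(m + 3)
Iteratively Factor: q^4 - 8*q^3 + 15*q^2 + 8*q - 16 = (q + 1)*(q^3 - 9*q^2 + 24*q - 16) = (q - 4)*(q + 1)*(q^2 - 5*q + 4) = (q - 4)^2*(q + 1)*(q - 1)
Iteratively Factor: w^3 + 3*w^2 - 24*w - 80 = (w - 5)*(w^2 + 8*w + 16) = (w - 5)*(w + 4)*(w + 4)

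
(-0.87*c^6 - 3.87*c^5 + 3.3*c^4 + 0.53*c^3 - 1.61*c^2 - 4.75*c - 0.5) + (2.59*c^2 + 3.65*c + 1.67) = -0.87*c^6 - 3.87*c^5 + 3.3*c^4 + 0.53*c^3 + 0.98*c^2 - 1.1*c + 1.17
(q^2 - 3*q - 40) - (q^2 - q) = -2*q - 40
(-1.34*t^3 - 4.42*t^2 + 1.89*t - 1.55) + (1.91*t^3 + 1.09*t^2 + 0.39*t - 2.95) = 0.57*t^3 - 3.33*t^2 + 2.28*t - 4.5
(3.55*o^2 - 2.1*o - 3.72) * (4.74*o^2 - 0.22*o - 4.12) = 16.827*o^4 - 10.735*o^3 - 31.7968*o^2 + 9.4704*o + 15.3264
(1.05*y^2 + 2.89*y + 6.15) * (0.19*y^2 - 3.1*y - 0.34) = 0.1995*y^4 - 2.7059*y^3 - 8.1475*y^2 - 20.0476*y - 2.091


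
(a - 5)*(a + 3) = a^2 - 2*a - 15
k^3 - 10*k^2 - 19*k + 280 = (k - 8)*(k - 7)*(k + 5)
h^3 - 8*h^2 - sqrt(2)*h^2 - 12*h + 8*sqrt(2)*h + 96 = (h - 8)*(h - 3*sqrt(2))*(h + 2*sqrt(2))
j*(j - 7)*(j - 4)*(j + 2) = j^4 - 9*j^3 + 6*j^2 + 56*j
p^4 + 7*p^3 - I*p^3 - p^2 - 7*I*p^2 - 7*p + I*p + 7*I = (p + 7)*(p - I)*(-I*p + I)*(I*p + I)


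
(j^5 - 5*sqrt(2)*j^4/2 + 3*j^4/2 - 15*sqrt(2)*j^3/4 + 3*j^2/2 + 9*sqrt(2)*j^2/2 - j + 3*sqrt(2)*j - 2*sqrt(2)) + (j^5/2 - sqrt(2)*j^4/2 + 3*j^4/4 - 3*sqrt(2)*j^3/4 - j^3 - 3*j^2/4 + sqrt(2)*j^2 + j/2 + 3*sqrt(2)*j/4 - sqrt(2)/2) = 3*j^5/2 - 3*sqrt(2)*j^4 + 9*j^4/4 - 9*sqrt(2)*j^3/2 - j^3 + 3*j^2/4 + 11*sqrt(2)*j^2/2 - j/2 + 15*sqrt(2)*j/4 - 5*sqrt(2)/2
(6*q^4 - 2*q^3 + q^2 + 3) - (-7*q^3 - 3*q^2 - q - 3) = 6*q^4 + 5*q^3 + 4*q^2 + q + 6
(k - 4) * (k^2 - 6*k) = k^3 - 10*k^2 + 24*k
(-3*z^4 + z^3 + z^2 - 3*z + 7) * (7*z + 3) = -21*z^5 - 2*z^4 + 10*z^3 - 18*z^2 + 40*z + 21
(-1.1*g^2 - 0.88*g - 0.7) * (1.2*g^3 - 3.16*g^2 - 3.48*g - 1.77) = -1.32*g^5 + 2.42*g^4 + 5.7688*g^3 + 7.2214*g^2 + 3.9936*g + 1.239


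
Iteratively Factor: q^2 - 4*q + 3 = (q - 3)*(q - 1)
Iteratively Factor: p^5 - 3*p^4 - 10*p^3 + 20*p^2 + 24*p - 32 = (p + 2)*(p^4 - 5*p^3 + 20*p - 16) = (p + 2)^2*(p^3 - 7*p^2 + 14*p - 8) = (p - 4)*(p + 2)^2*(p^2 - 3*p + 2) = (p - 4)*(p - 1)*(p + 2)^2*(p - 2)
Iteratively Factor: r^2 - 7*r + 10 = (r - 5)*(r - 2)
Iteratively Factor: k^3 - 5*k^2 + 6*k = (k - 3)*(k^2 - 2*k) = (k - 3)*(k - 2)*(k)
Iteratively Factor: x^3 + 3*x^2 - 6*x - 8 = (x + 1)*(x^2 + 2*x - 8) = (x + 1)*(x + 4)*(x - 2)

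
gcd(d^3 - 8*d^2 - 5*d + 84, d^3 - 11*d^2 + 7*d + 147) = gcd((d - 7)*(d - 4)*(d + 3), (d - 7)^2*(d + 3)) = d^2 - 4*d - 21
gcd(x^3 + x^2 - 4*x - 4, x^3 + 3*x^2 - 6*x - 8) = x^2 - x - 2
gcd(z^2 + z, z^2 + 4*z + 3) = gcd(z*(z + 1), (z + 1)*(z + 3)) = z + 1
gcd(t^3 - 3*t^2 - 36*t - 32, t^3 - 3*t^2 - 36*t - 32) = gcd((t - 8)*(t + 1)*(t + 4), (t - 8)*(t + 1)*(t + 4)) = t^3 - 3*t^2 - 36*t - 32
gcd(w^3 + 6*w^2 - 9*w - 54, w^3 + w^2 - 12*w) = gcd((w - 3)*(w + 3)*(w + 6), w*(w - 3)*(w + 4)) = w - 3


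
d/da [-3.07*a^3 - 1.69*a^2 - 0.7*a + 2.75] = -9.21*a^2 - 3.38*a - 0.7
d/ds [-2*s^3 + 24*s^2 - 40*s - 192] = -6*s^2 + 48*s - 40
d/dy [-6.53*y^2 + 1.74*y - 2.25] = 1.74 - 13.06*y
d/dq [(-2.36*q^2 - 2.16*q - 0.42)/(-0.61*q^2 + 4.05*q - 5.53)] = (-10.8756*q^2 + 25.5892*q + 13.6458)/(0.3721*q^4 - 4.941*q^3 + 23.1491*q^2 - 44.793*q + 30.5809)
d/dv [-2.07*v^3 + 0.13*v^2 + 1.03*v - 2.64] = -6.21*v^2 + 0.26*v + 1.03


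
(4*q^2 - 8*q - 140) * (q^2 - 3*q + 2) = 4*q^4 - 20*q^3 - 108*q^2 + 404*q - 280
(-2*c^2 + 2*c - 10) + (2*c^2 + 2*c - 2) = 4*c - 12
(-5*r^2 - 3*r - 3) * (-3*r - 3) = 15*r^3 + 24*r^2 + 18*r + 9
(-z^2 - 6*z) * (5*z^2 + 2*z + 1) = -5*z^4 - 32*z^3 - 13*z^2 - 6*z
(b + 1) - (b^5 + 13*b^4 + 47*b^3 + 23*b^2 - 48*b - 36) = -b^5 - 13*b^4 - 47*b^3 - 23*b^2 + 49*b + 37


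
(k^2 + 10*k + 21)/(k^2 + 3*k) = (k + 7)/k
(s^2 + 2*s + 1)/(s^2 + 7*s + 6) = (s + 1)/(s + 6)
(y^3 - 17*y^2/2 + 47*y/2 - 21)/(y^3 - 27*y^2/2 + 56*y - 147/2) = (y - 2)/(y - 7)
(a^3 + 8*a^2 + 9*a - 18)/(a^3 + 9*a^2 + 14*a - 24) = (a + 3)/(a + 4)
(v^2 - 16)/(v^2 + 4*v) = (v - 4)/v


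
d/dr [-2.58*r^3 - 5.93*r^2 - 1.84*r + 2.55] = -7.74*r^2 - 11.86*r - 1.84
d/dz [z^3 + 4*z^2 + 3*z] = 3*z^2 + 8*z + 3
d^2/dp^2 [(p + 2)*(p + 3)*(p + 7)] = 6*p + 24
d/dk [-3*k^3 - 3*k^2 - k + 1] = -9*k^2 - 6*k - 1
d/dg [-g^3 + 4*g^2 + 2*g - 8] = -3*g^2 + 8*g + 2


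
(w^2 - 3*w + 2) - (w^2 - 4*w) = w + 2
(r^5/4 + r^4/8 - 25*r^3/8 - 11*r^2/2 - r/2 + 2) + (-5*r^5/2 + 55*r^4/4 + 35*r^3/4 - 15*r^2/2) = -9*r^5/4 + 111*r^4/8 + 45*r^3/8 - 13*r^2 - r/2 + 2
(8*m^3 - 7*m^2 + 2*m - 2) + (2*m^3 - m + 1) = 10*m^3 - 7*m^2 + m - 1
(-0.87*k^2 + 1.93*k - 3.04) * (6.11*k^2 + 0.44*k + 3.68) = -5.3157*k^4 + 11.4095*k^3 - 20.9268*k^2 + 5.7648*k - 11.1872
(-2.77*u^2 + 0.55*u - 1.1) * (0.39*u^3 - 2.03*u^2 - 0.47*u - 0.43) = -1.0803*u^5 + 5.8376*u^4 - 0.2436*u^3 + 3.1656*u^2 + 0.2805*u + 0.473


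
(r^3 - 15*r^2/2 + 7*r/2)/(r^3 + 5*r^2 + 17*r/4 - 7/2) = 2*r*(r - 7)/(2*r^2 + 11*r + 14)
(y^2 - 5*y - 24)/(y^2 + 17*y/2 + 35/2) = 2*(y^2 - 5*y - 24)/(2*y^2 + 17*y + 35)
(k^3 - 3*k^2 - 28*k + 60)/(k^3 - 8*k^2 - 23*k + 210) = (k - 2)/(k - 7)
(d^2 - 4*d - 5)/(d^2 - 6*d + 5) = (d + 1)/(d - 1)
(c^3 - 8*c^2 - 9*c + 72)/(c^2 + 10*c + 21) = (c^2 - 11*c + 24)/(c + 7)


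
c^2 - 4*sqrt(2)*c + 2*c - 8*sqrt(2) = (c + 2)*(c - 4*sqrt(2))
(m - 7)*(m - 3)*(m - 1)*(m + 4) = m^4 - 7*m^3 - 13*m^2 + 103*m - 84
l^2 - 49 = (l - 7)*(l + 7)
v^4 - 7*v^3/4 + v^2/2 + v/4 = v*(v - 1)^2*(v + 1/4)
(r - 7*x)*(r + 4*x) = r^2 - 3*r*x - 28*x^2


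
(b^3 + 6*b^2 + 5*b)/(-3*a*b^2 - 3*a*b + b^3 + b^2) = (-b - 5)/(3*a - b)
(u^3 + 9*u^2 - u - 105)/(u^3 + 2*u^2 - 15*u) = (u + 7)/u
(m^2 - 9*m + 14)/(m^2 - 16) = (m^2 - 9*m + 14)/(m^2 - 16)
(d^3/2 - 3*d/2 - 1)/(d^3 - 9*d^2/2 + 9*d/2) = (d^3 - 3*d - 2)/(d*(2*d^2 - 9*d + 9))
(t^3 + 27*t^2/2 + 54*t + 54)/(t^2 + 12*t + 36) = t + 3/2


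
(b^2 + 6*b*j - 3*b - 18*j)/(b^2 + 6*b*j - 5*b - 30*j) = (b - 3)/(b - 5)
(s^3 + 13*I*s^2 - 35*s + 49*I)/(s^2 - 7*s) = (s^3 + 13*I*s^2 - 35*s + 49*I)/(s*(s - 7))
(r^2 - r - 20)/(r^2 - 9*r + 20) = (r + 4)/(r - 4)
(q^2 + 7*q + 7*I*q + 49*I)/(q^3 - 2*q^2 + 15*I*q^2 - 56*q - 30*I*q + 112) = (q + 7)/(q^2 + q*(-2 + 8*I) - 16*I)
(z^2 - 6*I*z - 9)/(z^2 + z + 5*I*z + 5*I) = (z^2 - 6*I*z - 9)/(z^2 + z + 5*I*z + 5*I)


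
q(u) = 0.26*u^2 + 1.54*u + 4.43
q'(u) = 0.52*u + 1.54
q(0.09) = 4.57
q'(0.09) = 1.59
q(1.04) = 6.31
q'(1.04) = 2.08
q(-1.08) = 3.07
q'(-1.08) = 0.98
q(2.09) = 8.78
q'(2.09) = 2.63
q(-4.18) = 2.54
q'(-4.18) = -0.63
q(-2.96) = 2.15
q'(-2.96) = 0.00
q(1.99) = 8.52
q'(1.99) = 2.57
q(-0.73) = 3.44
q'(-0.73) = 1.16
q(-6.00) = 4.55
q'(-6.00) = -1.58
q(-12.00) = 23.39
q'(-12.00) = -4.70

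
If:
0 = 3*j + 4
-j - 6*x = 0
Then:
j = -4/3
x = 2/9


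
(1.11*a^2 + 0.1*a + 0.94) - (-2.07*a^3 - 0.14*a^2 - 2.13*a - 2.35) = 2.07*a^3 + 1.25*a^2 + 2.23*a + 3.29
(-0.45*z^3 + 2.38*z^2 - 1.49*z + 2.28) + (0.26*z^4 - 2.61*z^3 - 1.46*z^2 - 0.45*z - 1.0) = 0.26*z^4 - 3.06*z^3 + 0.92*z^2 - 1.94*z + 1.28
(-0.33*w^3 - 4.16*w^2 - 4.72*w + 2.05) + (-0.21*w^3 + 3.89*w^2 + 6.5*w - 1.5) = -0.54*w^3 - 0.27*w^2 + 1.78*w + 0.55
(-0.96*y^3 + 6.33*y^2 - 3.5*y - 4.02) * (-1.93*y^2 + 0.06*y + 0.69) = 1.8528*y^5 - 12.2745*y^4 + 6.4724*y^3 + 11.9163*y^2 - 2.6562*y - 2.7738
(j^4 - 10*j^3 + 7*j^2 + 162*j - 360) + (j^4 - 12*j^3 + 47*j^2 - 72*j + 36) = 2*j^4 - 22*j^3 + 54*j^2 + 90*j - 324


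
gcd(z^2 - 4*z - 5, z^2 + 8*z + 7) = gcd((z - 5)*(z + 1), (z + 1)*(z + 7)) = z + 1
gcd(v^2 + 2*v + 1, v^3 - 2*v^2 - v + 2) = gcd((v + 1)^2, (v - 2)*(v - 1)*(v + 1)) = v + 1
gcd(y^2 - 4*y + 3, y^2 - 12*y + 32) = 1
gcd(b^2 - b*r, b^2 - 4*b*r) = b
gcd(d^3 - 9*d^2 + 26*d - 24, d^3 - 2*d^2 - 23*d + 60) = d^2 - 7*d + 12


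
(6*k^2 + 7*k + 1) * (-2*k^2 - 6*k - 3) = -12*k^4 - 50*k^3 - 62*k^2 - 27*k - 3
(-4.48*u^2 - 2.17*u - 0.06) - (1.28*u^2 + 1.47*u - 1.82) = -5.76*u^2 - 3.64*u + 1.76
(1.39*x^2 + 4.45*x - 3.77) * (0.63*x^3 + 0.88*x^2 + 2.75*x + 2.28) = 0.8757*x^5 + 4.0267*x^4 + 5.3634*x^3 + 12.0891*x^2 - 0.221500000000001*x - 8.5956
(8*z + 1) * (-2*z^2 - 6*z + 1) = -16*z^3 - 50*z^2 + 2*z + 1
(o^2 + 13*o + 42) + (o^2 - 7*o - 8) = 2*o^2 + 6*o + 34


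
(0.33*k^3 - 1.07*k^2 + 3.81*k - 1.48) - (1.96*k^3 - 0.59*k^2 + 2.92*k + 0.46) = -1.63*k^3 - 0.48*k^2 + 0.89*k - 1.94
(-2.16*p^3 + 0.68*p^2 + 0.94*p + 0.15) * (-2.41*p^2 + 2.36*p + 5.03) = 5.2056*p^5 - 6.7364*p^4 - 11.5254*p^3 + 5.2773*p^2 + 5.0822*p + 0.7545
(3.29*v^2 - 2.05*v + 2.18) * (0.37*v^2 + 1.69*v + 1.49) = 1.2173*v^4 + 4.8016*v^3 + 2.2442*v^2 + 0.629700000000001*v + 3.2482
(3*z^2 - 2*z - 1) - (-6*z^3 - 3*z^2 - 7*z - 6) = 6*z^3 + 6*z^2 + 5*z + 5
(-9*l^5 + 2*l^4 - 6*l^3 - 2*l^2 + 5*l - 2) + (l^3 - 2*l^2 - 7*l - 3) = -9*l^5 + 2*l^4 - 5*l^3 - 4*l^2 - 2*l - 5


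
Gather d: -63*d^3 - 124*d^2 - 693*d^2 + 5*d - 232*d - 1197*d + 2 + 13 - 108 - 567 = -63*d^3 - 817*d^2 - 1424*d - 660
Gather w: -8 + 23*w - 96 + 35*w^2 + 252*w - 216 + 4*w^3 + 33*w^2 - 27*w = 4*w^3 + 68*w^2 + 248*w - 320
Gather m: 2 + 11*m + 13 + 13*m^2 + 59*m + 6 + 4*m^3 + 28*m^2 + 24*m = 4*m^3 + 41*m^2 + 94*m + 21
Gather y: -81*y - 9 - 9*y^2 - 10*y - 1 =-9*y^2 - 91*y - 10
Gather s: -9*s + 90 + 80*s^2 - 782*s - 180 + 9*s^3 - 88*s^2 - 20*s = 9*s^3 - 8*s^2 - 811*s - 90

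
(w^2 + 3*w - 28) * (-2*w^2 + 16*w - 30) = -2*w^4 + 10*w^3 + 74*w^2 - 538*w + 840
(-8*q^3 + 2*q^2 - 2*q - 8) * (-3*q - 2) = 24*q^4 + 10*q^3 + 2*q^2 + 28*q + 16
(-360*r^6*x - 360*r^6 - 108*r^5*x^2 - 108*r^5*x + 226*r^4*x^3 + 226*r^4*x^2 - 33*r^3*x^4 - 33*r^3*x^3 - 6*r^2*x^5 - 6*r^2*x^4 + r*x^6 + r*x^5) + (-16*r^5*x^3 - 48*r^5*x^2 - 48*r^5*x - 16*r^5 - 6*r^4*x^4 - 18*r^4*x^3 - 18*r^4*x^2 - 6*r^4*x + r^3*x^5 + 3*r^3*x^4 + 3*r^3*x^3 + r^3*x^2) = -360*r^6*x - 360*r^6 - 16*r^5*x^3 - 156*r^5*x^2 - 156*r^5*x - 16*r^5 - 6*r^4*x^4 + 208*r^4*x^3 + 208*r^4*x^2 - 6*r^4*x + r^3*x^5 - 30*r^3*x^4 - 30*r^3*x^3 + r^3*x^2 - 6*r^2*x^5 - 6*r^2*x^4 + r*x^6 + r*x^5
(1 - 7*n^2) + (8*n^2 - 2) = n^2 - 1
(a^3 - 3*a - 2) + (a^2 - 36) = a^3 + a^2 - 3*a - 38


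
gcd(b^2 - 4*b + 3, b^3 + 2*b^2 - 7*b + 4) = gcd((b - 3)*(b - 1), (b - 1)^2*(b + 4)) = b - 1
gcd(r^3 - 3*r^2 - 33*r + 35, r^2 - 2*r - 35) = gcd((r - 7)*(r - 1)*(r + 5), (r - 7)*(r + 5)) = r^2 - 2*r - 35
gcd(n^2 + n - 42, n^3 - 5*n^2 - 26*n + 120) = n - 6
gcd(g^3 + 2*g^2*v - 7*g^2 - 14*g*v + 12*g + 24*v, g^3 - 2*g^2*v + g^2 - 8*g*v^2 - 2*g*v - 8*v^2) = g + 2*v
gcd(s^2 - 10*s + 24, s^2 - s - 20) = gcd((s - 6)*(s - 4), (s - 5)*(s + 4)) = 1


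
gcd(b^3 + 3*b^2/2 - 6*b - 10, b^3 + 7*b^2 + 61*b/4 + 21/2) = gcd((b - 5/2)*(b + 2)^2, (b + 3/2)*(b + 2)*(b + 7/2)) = b + 2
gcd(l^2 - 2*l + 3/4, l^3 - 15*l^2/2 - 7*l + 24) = l - 3/2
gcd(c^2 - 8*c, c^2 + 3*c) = c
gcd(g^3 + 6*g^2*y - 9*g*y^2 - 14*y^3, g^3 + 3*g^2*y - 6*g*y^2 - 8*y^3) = -g^2 + g*y + 2*y^2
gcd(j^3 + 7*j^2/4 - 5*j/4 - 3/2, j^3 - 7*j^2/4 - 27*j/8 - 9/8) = j + 3/4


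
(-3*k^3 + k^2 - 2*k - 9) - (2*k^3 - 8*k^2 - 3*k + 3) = -5*k^3 + 9*k^2 + k - 12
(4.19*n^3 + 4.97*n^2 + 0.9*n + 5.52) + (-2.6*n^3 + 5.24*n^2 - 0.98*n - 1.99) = 1.59*n^3 + 10.21*n^2 - 0.08*n + 3.53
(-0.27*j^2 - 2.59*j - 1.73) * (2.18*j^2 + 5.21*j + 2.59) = -0.5886*j^4 - 7.0529*j^3 - 17.9646*j^2 - 15.7214*j - 4.4807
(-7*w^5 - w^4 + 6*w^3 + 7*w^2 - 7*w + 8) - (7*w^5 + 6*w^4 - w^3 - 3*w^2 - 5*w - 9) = -14*w^5 - 7*w^4 + 7*w^3 + 10*w^2 - 2*w + 17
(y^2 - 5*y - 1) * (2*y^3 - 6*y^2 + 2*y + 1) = 2*y^5 - 16*y^4 + 30*y^3 - 3*y^2 - 7*y - 1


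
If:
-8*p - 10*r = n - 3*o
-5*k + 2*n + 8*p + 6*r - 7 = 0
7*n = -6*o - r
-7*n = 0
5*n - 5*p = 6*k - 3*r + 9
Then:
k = -191/133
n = 0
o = -8/1197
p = -1/19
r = 16/399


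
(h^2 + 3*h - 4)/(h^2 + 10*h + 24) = (h - 1)/(h + 6)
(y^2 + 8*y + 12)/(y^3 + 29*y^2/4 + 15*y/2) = 4*(y + 2)/(y*(4*y + 5))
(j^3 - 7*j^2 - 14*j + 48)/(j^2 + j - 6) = j - 8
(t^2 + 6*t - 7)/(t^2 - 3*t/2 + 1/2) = 2*(t + 7)/(2*t - 1)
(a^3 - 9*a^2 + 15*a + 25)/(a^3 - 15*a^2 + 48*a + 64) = (a^2 - 10*a + 25)/(a^2 - 16*a + 64)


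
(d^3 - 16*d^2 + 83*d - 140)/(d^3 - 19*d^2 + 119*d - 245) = (d - 4)/(d - 7)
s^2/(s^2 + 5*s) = s/(s + 5)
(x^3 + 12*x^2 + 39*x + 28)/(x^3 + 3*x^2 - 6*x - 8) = (x + 7)/(x - 2)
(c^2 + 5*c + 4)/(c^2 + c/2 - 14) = 2*(c + 1)/(2*c - 7)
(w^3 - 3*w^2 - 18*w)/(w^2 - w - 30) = w*(w + 3)/(w + 5)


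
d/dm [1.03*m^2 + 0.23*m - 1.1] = 2.06*m + 0.23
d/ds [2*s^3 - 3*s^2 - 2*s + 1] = 6*s^2 - 6*s - 2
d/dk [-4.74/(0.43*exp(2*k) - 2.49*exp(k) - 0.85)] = (4.0764*exp(k) - 11.8026)*exp(k)/(-0.43*exp(2*k) + 2.49*exp(k) + 0.85)^2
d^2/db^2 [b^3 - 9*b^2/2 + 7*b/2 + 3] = 6*b - 9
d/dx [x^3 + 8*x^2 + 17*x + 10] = 3*x^2 + 16*x + 17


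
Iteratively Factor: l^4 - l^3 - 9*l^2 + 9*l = (l - 3)*(l^3 + 2*l^2 - 3*l) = (l - 3)*(l - 1)*(l^2 + 3*l) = (l - 3)*(l - 1)*(l + 3)*(l)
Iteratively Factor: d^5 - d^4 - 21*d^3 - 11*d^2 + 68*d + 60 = (d + 2)*(d^4 - 3*d^3 - 15*d^2 + 19*d + 30) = (d - 5)*(d + 2)*(d^3 + 2*d^2 - 5*d - 6) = (d - 5)*(d - 2)*(d + 2)*(d^2 + 4*d + 3) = (d - 5)*(d - 2)*(d + 2)*(d + 3)*(d + 1)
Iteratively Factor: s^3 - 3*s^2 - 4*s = (s - 4)*(s^2 + s) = s*(s - 4)*(s + 1)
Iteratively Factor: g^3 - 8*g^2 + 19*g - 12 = (g - 3)*(g^2 - 5*g + 4) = (g - 4)*(g - 3)*(g - 1)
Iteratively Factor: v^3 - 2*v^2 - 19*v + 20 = (v + 4)*(v^2 - 6*v + 5) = (v - 1)*(v + 4)*(v - 5)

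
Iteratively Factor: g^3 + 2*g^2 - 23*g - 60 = (g - 5)*(g^2 + 7*g + 12) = (g - 5)*(g + 4)*(g + 3)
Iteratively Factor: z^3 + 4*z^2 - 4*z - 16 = (z + 2)*(z^2 + 2*z - 8) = (z - 2)*(z + 2)*(z + 4)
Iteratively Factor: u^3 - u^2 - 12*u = (u + 3)*(u^2 - 4*u) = (u - 4)*(u + 3)*(u)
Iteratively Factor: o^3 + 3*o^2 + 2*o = (o + 2)*(o^2 + o) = o*(o + 2)*(o + 1)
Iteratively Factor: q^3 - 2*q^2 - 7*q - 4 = (q - 4)*(q^2 + 2*q + 1) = (q - 4)*(q + 1)*(q + 1)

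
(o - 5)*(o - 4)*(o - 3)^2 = o^4 - 15*o^3 + 83*o^2 - 201*o + 180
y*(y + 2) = y^2 + 2*y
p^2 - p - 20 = (p - 5)*(p + 4)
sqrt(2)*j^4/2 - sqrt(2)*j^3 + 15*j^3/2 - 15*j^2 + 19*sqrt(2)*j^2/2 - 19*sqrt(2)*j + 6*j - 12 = (j - 2)*(j + sqrt(2))*(j + 6*sqrt(2))*(sqrt(2)*j/2 + 1/2)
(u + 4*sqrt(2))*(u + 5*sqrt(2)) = u^2 + 9*sqrt(2)*u + 40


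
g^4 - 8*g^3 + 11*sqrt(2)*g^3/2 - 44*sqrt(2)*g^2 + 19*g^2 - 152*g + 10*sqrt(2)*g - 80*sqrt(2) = (g - 8)*(g + sqrt(2))*(g + 2*sqrt(2))*(g + 5*sqrt(2)/2)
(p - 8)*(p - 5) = p^2 - 13*p + 40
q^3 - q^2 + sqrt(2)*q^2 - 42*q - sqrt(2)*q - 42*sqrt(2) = (q - 7)*(q + 6)*(q + sqrt(2))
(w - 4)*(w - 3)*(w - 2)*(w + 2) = w^4 - 7*w^3 + 8*w^2 + 28*w - 48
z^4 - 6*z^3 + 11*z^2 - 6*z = z*(z - 3)*(z - 2)*(z - 1)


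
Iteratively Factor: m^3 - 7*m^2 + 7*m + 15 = (m + 1)*(m^2 - 8*m + 15) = (m - 3)*(m + 1)*(m - 5)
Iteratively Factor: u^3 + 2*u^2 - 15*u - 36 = (u - 4)*(u^2 + 6*u + 9) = (u - 4)*(u + 3)*(u + 3)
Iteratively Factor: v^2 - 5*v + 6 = (v - 2)*(v - 3)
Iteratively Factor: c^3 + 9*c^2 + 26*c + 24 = (c + 4)*(c^2 + 5*c + 6) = (c + 3)*(c + 4)*(c + 2)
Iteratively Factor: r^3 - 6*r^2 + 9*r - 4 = (r - 1)*(r^2 - 5*r + 4) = (r - 4)*(r - 1)*(r - 1)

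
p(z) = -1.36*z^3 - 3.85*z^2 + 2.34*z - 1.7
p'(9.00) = -397.44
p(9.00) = -1283.93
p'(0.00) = 2.34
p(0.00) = -1.70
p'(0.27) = -0.04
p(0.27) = -1.38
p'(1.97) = -28.66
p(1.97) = -22.43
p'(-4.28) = -39.44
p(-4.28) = 24.39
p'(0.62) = -4.00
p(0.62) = -2.05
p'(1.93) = -27.72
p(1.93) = -21.30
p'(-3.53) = -21.32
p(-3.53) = 1.89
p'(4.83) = -130.03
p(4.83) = -233.46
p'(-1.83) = 2.77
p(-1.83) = -10.54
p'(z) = -4.08*z^2 - 7.7*z + 2.34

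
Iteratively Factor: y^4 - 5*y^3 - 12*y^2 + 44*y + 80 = (y + 2)*(y^3 - 7*y^2 + 2*y + 40) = (y + 2)^2*(y^2 - 9*y + 20) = (y - 5)*(y + 2)^2*(y - 4)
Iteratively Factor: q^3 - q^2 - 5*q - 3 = (q - 3)*(q^2 + 2*q + 1) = (q - 3)*(q + 1)*(q + 1)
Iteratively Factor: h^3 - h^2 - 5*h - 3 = (h + 1)*(h^2 - 2*h - 3) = (h - 3)*(h + 1)*(h + 1)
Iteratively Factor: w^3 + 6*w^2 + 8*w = (w)*(w^2 + 6*w + 8) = w*(w + 4)*(w + 2)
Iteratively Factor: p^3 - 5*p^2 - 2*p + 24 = (p - 3)*(p^2 - 2*p - 8) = (p - 4)*(p - 3)*(p + 2)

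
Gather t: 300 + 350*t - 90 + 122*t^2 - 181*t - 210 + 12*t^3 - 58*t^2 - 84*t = 12*t^3 + 64*t^2 + 85*t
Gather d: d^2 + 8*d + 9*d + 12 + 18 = d^2 + 17*d + 30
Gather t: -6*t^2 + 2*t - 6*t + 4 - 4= -6*t^2 - 4*t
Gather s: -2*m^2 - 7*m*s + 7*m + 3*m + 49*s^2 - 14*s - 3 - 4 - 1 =-2*m^2 + 10*m + 49*s^2 + s*(-7*m - 14) - 8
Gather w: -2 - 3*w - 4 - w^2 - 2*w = -w^2 - 5*w - 6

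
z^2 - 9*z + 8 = (z - 8)*(z - 1)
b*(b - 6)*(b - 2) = b^3 - 8*b^2 + 12*b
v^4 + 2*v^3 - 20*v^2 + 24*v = v*(v - 2)^2*(v + 6)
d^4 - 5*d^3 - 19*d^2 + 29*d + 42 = (d - 7)*(d - 2)*(d + 1)*(d + 3)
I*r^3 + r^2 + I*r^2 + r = r*(r + 1)*(I*r + 1)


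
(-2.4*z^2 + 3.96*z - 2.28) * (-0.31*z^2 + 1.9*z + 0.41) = 0.744*z^4 - 5.7876*z^3 + 7.2468*z^2 - 2.7084*z - 0.9348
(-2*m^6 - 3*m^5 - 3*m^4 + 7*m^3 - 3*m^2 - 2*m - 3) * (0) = 0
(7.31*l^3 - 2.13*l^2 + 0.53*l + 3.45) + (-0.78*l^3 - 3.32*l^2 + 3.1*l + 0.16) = 6.53*l^3 - 5.45*l^2 + 3.63*l + 3.61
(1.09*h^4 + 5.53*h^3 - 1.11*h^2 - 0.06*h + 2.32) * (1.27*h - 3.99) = 1.3843*h^5 + 2.674*h^4 - 23.4744*h^3 + 4.3527*h^2 + 3.1858*h - 9.2568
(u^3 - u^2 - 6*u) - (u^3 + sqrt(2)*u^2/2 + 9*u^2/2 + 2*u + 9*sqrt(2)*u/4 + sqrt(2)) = -11*u^2/2 - sqrt(2)*u^2/2 - 8*u - 9*sqrt(2)*u/4 - sqrt(2)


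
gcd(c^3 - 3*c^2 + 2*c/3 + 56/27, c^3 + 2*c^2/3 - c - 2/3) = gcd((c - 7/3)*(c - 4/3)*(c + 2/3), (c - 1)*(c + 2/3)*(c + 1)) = c + 2/3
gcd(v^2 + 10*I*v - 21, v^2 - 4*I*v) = 1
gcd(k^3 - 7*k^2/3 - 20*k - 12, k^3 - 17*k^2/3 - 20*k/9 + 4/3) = k^2 - 16*k/3 - 4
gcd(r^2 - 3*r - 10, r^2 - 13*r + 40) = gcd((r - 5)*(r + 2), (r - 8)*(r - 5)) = r - 5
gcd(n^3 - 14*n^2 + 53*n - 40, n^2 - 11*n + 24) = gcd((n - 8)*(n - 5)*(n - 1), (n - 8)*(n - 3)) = n - 8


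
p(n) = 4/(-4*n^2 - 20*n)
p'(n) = 4*(8*n + 20)/(-4*n^2 - 20*n)^2 = (2*n + 5)/(n^2*(n + 5)^2)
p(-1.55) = 0.19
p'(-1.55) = 0.07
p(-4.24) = 0.31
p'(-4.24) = -0.34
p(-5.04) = -4.96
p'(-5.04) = -124.99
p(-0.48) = 0.46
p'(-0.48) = 0.86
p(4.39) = -0.02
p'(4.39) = 0.01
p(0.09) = -2.18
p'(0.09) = 24.68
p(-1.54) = 0.19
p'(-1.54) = 0.07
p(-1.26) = 0.21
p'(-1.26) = 0.11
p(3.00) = -0.04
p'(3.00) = 0.02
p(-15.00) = -0.00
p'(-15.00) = 0.00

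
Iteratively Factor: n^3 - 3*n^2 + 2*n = (n - 1)*(n^2 - 2*n) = n*(n - 1)*(n - 2)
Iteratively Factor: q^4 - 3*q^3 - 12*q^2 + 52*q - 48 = (q - 3)*(q^3 - 12*q + 16) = (q - 3)*(q + 4)*(q^2 - 4*q + 4) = (q - 3)*(q - 2)*(q + 4)*(q - 2)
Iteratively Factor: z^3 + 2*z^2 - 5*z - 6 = (z + 1)*(z^2 + z - 6) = (z + 1)*(z + 3)*(z - 2)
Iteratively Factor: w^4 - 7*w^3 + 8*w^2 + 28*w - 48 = (w - 3)*(w^3 - 4*w^2 - 4*w + 16) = (w - 4)*(w - 3)*(w^2 - 4) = (w - 4)*(w - 3)*(w + 2)*(w - 2)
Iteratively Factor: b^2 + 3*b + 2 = (b + 2)*(b + 1)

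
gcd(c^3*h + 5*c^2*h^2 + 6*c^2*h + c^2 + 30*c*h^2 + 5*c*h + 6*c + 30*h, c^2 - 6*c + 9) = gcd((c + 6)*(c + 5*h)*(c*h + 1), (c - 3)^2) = 1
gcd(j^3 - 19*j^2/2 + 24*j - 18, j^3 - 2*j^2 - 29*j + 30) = j - 6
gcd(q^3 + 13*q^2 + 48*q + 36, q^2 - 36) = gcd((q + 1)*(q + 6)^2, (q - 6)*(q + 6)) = q + 6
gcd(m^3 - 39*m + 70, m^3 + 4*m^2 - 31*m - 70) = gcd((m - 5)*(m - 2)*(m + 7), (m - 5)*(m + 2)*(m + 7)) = m^2 + 2*m - 35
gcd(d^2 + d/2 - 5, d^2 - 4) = d - 2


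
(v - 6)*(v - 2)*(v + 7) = v^3 - v^2 - 44*v + 84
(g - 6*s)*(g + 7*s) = g^2 + g*s - 42*s^2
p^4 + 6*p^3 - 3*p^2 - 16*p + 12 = (p - 1)^2*(p + 2)*(p + 6)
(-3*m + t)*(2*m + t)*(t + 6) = -6*m^2*t - 36*m^2 - m*t^2 - 6*m*t + t^3 + 6*t^2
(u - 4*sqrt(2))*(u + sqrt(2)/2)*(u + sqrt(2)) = u^3 - 5*sqrt(2)*u^2/2 - 11*u - 4*sqrt(2)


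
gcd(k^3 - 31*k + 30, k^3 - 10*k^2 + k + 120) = k - 5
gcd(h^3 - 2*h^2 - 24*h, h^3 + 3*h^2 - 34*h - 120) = h^2 - 2*h - 24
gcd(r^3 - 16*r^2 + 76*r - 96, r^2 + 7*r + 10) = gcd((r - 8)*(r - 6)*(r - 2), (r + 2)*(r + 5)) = 1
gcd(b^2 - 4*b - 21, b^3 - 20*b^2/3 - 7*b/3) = b - 7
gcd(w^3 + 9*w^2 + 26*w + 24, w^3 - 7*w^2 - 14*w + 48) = w + 3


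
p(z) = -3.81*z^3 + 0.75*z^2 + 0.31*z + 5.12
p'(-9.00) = -939.02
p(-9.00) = 2840.57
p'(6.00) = -402.17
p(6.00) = -788.98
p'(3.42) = -128.25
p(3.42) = -137.45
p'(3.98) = -174.78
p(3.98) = -221.97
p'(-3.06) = -111.31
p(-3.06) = 120.36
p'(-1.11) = -15.44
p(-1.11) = 10.91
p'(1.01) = -9.83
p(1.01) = 2.27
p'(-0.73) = -6.88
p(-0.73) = 6.78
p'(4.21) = -195.96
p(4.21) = -264.58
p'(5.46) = -332.25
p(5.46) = -590.99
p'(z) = -11.43*z^2 + 1.5*z + 0.31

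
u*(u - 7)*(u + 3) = u^3 - 4*u^2 - 21*u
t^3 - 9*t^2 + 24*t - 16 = (t - 4)^2*(t - 1)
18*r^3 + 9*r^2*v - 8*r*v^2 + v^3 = (-6*r + v)*(-3*r + v)*(r + v)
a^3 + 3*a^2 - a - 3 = (a - 1)*(a + 1)*(a + 3)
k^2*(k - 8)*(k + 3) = k^4 - 5*k^3 - 24*k^2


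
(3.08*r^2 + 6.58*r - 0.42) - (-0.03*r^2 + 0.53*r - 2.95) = 3.11*r^2 + 6.05*r + 2.53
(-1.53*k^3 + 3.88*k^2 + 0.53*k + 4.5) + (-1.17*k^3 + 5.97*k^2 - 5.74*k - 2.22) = -2.7*k^3 + 9.85*k^2 - 5.21*k + 2.28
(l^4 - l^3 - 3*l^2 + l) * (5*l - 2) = 5*l^5 - 7*l^4 - 13*l^3 + 11*l^2 - 2*l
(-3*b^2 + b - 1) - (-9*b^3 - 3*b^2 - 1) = 9*b^3 + b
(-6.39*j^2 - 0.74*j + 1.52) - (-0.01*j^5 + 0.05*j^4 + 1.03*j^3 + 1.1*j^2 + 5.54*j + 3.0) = 0.01*j^5 - 0.05*j^4 - 1.03*j^3 - 7.49*j^2 - 6.28*j - 1.48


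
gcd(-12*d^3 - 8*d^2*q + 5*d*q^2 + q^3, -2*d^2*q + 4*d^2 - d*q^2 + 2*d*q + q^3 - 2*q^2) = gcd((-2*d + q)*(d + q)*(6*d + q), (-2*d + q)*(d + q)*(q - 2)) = -2*d^2 - d*q + q^2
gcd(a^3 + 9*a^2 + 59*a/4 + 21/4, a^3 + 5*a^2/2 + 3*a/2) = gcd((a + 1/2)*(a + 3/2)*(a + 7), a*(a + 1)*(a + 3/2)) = a + 3/2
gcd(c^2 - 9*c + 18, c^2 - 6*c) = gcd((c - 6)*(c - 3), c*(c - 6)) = c - 6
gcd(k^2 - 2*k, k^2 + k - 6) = k - 2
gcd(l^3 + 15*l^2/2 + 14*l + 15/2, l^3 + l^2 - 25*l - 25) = l^2 + 6*l + 5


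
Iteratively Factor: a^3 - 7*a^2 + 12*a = (a - 3)*(a^2 - 4*a) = a*(a - 3)*(a - 4)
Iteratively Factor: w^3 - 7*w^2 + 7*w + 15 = (w - 3)*(w^2 - 4*w - 5) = (w - 5)*(w - 3)*(w + 1)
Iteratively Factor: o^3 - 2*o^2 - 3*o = (o)*(o^2 - 2*o - 3) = o*(o - 3)*(o + 1)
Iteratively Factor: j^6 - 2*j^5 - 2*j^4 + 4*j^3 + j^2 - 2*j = (j)*(j^5 - 2*j^4 - 2*j^3 + 4*j^2 + j - 2) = j*(j + 1)*(j^4 - 3*j^3 + j^2 + 3*j - 2) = j*(j - 1)*(j + 1)*(j^3 - 2*j^2 - j + 2) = j*(j - 2)*(j - 1)*(j + 1)*(j^2 - 1) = j*(j - 2)*(j - 1)^2*(j + 1)*(j + 1)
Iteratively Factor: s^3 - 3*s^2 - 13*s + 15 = (s - 1)*(s^2 - 2*s - 15) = (s - 5)*(s - 1)*(s + 3)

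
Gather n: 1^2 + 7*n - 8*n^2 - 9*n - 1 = -8*n^2 - 2*n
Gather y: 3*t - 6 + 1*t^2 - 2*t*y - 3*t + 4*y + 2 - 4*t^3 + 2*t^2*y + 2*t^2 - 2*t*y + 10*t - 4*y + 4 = -4*t^3 + 3*t^2 + 10*t + y*(2*t^2 - 4*t)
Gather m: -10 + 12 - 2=0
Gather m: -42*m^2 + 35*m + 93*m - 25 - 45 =-42*m^2 + 128*m - 70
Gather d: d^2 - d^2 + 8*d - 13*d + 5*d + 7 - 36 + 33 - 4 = 0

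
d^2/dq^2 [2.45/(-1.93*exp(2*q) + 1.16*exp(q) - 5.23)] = (-2.45*(3.86*exp(q) - 1.16)*(7.72*exp(q) - 2.32)*exp(q) + (18.914*exp(q) - 2.842)*(1.93*exp(2*q) - 1.16*exp(q) + 5.23))*exp(q)/(1.93*exp(2*q) - 1.16*exp(q) + 5.23)^3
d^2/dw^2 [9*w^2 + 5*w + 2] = 18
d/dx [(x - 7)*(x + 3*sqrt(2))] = 2*x - 7 + 3*sqrt(2)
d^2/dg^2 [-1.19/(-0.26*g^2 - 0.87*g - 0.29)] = (-0.160888*g^2 - 0.538356*g + 1.19*(0.52*g + 0.87)*(1.04*g + 1.74) - 0.179452)/(0.26*g^2 + 0.87*g + 0.29)^3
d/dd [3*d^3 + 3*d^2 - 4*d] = 9*d^2 + 6*d - 4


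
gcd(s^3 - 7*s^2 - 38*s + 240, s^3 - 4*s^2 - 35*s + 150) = s^2 + s - 30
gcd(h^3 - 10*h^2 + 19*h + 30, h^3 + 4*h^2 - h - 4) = h + 1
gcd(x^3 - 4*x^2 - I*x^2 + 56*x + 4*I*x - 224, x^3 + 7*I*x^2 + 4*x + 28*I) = x + 7*I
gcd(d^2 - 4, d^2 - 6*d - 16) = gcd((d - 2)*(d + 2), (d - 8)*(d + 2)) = d + 2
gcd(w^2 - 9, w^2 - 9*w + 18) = w - 3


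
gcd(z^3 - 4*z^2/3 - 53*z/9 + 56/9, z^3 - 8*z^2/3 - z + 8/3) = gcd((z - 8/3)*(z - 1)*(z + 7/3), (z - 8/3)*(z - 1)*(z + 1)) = z^2 - 11*z/3 + 8/3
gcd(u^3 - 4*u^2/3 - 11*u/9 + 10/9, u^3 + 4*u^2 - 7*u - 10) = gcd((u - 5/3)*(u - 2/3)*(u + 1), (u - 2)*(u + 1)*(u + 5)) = u + 1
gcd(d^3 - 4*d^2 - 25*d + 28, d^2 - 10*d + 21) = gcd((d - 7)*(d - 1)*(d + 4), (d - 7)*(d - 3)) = d - 7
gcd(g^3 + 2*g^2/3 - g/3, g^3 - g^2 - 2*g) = g^2 + g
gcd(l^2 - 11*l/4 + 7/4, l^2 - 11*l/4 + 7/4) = l^2 - 11*l/4 + 7/4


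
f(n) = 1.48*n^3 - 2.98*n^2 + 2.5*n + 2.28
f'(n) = 4.44*n^2 - 5.96*n + 2.5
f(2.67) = 15.88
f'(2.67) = 18.24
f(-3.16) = -82.08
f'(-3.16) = 65.67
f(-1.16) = -6.94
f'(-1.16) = 15.39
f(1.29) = 3.72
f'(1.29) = 2.20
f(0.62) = 3.04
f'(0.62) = 0.51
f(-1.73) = -18.63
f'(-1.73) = 26.10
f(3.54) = 39.44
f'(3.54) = 37.04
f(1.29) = 3.72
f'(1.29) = 2.20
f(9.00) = 862.32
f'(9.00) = 308.50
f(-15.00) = -5700.72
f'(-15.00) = 1090.90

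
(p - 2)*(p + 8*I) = p^2 - 2*p + 8*I*p - 16*I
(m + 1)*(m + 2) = m^2 + 3*m + 2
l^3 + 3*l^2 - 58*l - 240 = (l - 8)*(l + 5)*(l + 6)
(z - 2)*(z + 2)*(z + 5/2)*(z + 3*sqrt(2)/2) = z^4 + 3*sqrt(2)*z^3/2 + 5*z^3/2 - 4*z^2 + 15*sqrt(2)*z^2/4 - 10*z - 6*sqrt(2)*z - 15*sqrt(2)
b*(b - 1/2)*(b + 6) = b^3 + 11*b^2/2 - 3*b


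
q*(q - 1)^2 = q^3 - 2*q^2 + q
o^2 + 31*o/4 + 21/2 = (o + 7/4)*(o + 6)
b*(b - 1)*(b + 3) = b^3 + 2*b^2 - 3*b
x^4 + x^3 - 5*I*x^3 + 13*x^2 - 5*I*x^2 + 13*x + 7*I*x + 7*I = (x + 1)*(x - 7*I)*(x + I)^2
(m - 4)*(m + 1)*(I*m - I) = I*m^3 - 4*I*m^2 - I*m + 4*I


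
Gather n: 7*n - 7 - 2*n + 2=5*n - 5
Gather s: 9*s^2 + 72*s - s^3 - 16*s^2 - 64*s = -s^3 - 7*s^2 + 8*s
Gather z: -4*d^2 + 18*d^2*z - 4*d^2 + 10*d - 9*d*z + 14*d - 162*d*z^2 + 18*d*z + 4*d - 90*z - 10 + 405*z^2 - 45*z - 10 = -8*d^2 + 28*d + z^2*(405 - 162*d) + z*(18*d^2 + 9*d - 135) - 20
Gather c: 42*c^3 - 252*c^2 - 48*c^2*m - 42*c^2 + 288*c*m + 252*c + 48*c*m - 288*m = 42*c^3 + c^2*(-48*m - 294) + c*(336*m + 252) - 288*m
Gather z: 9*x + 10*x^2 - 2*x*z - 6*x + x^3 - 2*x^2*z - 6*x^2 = x^3 + 4*x^2 + 3*x + z*(-2*x^2 - 2*x)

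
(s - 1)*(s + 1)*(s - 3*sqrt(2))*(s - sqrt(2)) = s^4 - 4*sqrt(2)*s^3 + 5*s^2 + 4*sqrt(2)*s - 6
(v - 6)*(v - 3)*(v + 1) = v^3 - 8*v^2 + 9*v + 18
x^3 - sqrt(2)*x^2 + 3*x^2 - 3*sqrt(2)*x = x*(x + 3)*(x - sqrt(2))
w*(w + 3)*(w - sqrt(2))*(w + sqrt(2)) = w^4 + 3*w^3 - 2*w^2 - 6*w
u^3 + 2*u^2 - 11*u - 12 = (u - 3)*(u + 1)*(u + 4)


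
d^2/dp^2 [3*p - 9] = 0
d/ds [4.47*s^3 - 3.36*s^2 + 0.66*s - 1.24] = 13.41*s^2 - 6.72*s + 0.66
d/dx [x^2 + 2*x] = 2*x + 2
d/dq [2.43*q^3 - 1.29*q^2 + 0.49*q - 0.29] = 7.29*q^2 - 2.58*q + 0.49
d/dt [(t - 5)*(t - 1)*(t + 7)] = 3*t^2 + 2*t - 37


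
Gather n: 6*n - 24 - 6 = 6*n - 30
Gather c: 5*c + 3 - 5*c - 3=0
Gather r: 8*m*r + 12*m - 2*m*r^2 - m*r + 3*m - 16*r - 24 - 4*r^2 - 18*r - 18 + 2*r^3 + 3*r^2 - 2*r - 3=15*m + 2*r^3 + r^2*(-2*m - 1) + r*(7*m - 36) - 45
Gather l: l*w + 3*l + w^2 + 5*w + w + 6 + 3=l*(w + 3) + w^2 + 6*w + 9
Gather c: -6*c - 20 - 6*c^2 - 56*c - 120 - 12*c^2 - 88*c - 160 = -18*c^2 - 150*c - 300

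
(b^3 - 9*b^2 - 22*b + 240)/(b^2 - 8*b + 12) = (b^2 - 3*b - 40)/(b - 2)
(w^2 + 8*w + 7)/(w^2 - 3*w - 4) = (w + 7)/(w - 4)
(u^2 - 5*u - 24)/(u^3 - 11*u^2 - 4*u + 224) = (u + 3)/(u^2 - 3*u - 28)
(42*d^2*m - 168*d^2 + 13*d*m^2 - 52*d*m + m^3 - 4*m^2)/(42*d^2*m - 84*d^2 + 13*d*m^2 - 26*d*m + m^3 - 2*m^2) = (m - 4)/(m - 2)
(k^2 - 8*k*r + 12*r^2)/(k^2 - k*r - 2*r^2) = (k - 6*r)/(k + r)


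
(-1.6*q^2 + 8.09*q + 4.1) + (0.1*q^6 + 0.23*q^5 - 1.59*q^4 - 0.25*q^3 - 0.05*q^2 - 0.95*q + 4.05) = 0.1*q^6 + 0.23*q^5 - 1.59*q^4 - 0.25*q^3 - 1.65*q^2 + 7.14*q + 8.15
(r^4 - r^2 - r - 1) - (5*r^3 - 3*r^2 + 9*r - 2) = r^4 - 5*r^3 + 2*r^2 - 10*r + 1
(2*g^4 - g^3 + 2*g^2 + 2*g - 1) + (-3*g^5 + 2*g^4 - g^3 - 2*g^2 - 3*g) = -3*g^5 + 4*g^4 - 2*g^3 - g - 1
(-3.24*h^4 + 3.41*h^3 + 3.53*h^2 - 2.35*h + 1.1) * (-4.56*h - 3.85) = 14.7744*h^5 - 3.0756*h^4 - 29.2253*h^3 - 2.8745*h^2 + 4.0315*h - 4.235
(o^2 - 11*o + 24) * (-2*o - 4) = -2*o^3 + 18*o^2 - 4*o - 96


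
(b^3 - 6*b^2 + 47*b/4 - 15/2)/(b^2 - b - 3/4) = (2*b^2 - 9*b + 10)/(2*b + 1)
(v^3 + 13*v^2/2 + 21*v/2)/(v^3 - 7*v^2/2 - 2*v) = (2*v^2 + 13*v + 21)/(2*v^2 - 7*v - 4)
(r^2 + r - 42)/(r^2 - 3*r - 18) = (r + 7)/(r + 3)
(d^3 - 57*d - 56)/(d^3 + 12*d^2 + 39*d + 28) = (d - 8)/(d + 4)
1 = 1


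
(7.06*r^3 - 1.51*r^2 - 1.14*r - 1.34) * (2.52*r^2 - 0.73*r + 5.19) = 17.7912*r^5 - 8.959*r^4 + 34.8709*r^3 - 10.3815*r^2 - 4.9384*r - 6.9546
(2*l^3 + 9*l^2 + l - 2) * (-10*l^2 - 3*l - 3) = -20*l^5 - 96*l^4 - 43*l^3 - 10*l^2 + 3*l + 6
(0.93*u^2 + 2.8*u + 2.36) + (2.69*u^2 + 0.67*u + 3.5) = 3.62*u^2 + 3.47*u + 5.86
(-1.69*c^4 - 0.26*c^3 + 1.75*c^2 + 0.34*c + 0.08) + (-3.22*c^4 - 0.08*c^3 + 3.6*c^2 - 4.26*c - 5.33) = -4.91*c^4 - 0.34*c^3 + 5.35*c^2 - 3.92*c - 5.25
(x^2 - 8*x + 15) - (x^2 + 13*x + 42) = -21*x - 27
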